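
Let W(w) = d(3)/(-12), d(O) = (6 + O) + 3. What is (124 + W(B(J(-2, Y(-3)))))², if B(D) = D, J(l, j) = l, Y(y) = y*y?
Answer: 15129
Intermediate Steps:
Y(y) = y²
d(O) = 9 + O
W(w) = -1 (W(w) = (9 + 3)/(-12) = 12*(-1/12) = -1)
(124 + W(B(J(-2, Y(-3)))))² = (124 - 1)² = 123² = 15129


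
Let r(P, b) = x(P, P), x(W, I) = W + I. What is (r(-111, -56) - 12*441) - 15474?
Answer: -20988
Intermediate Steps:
x(W, I) = I + W
r(P, b) = 2*P (r(P, b) = P + P = 2*P)
(r(-111, -56) - 12*441) - 15474 = (2*(-111) - 12*441) - 15474 = (-222 - 5292) - 15474 = -5514 - 15474 = -20988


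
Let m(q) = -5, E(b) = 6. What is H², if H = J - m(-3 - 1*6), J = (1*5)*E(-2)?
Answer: 1225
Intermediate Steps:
J = 30 (J = (1*5)*6 = 5*6 = 30)
H = 35 (H = 30 - 1*(-5) = 30 + 5 = 35)
H² = 35² = 1225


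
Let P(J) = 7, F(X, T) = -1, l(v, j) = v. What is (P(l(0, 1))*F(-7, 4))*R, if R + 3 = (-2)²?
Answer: -7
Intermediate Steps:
R = 1 (R = -3 + (-2)² = -3 + 4 = 1)
(P(l(0, 1))*F(-7, 4))*R = (7*(-1))*1 = -7*1 = -7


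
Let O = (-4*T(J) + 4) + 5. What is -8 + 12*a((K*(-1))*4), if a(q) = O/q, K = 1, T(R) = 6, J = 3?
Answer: 37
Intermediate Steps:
O = -15 (O = (-4*6 + 4) + 5 = (-24 + 4) + 5 = -20 + 5 = -15)
a(q) = -15/q
-8 + 12*a((K*(-1))*4) = -8 + 12*(-15/((1*(-1))*4)) = -8 + 12*(-15/((-1*4))) = -8 + 12*(-15/(-4)) = -8 + 12*(-15*(-1/4)) = -8 + 12*(15/4) = -8 + 45 = 37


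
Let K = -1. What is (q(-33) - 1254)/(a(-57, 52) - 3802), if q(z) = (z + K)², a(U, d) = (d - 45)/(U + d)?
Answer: 490/19017 ≈ 0.025766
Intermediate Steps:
a(U, d) = (-45 + d)/(U + d)
q(z) = (-1 + z)² (q(z) = (z - 1)² = (-1 + z)²)
(q(-33) - 1254)/(a(-57, 52) - 3802) = ((-1 - 33)² - 1254)/((-45 + 52)/(-57 + 52) - 3802) = ((-34)² - 1254)/(7/(-5) - 3802) = (1156 - 1254)/(-⅕*7 - 3802) = -98/(-7/5 - 3802) = -98/(-19017/5) = -98*(-5/19017) = 490/19017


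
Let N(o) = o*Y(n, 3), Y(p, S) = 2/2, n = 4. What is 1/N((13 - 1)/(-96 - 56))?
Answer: -38/3 ≈ -12.667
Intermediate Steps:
Y(p, S) = 1 (Y(p, S) = 2*(1/2) = 1)
N(o) = o (N(o) = o*1 = o)
1/N((13 - 1)/(-96 - 56)) = 1/((13 - 1)/(-96 - 56)) = 1/(12/(-152)) = 1/(12*(-1/152)) = 1/(-3/38) = -38/3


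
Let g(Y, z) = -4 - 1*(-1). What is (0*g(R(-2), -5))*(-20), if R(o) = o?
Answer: 0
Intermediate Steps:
g(Y, z) = -3 (g(Y, z) = -4 + 1 = -3)
(0*g(R(-2), -5))*(-20) = (0*(-3))*(-20) = 0*(-20) = 0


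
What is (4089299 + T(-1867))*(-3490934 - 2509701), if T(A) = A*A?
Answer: -45454738117380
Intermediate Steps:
T(A) = A**2
(4089299 + T(-1867))*(-3490934 - 2509701) = (4089299 + (-1867)**2)*(-3490934 - 2509701) = (4089299 + 3485689)*(-6000635) = 7574988*(-6000635) = -45454738117380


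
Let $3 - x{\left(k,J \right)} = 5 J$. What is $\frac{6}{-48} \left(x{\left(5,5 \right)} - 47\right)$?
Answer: $\frac{69}{8} \approx 8.625$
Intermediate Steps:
$x{\left(k,J \right)} = 3 - 5 J$
$\frac{6}{-48} \left(x{\left(5,5 \right)} - 47\right) = \frac{6}{-48} \left(\left(3 - 25\right) - 47\right) = 6 \left(- \frac{1}{48}\right) \left(\left(3 - 25\right) - 47\right) = - \frac{-22 - 47}{8} = \left(- \frac{1}{8}\right) \left(-69\right) = \frac{69}{8}$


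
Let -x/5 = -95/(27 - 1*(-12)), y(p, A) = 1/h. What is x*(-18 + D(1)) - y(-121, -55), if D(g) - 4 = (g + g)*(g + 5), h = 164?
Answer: -155839/6396 ≈ -24.365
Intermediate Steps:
y(p, A) = 1/164
D(g) = 4 + 2*g*(5 + g) (D(g) = 4 + (g + g)*(g + 5) = 4 + (2*g)*(5 + g) = 4 + 2*g*(5 + g))
x = 475/39 (x = -(-475)/(27 - 1*(-12)) = -(-475)/(27 + 12) = -(-475)/39 = -5*(-95/39) = 475/39 ≈ 12.179)
x*(-18 + D(1)) - y(-121, -55) = 475*(-18 + (4 + 2*1**2 + 10*1))/39 - 1*1/164 = 475*(-18 + (4 + 2*1 + 10))/39 - 1/164 = 475*(-18 + (4 + 2 + 10))/39 - 1/164 = 475*(-18 + 16)/39 - 1/164 = (475/39)*(-2) - 1/164 = -950/39 - 1/164 = -155839/6396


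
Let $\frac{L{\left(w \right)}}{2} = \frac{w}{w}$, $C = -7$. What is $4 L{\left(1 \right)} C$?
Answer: $-56$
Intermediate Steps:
$L{\left(w \right)} = 2$ ($L{\left(w \right)} = 2 \frac{w}{w} = 2 \cdot 1 = 2$)
$4 L{\left(1 \right)} C = 4 \cdot 2 \left(-7\right) = 8 \left(-7\right) = -56$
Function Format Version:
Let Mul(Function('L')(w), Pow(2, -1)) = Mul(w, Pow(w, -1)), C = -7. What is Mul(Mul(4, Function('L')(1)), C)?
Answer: -56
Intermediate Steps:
Function('L')(w) = 2 (Function('L')(w) = Mul(2, Mul(w, Pow(w, -1))) = Mul(2, 1) = 2)
Mul(Mul(4, Function('L')(1)), C) = Mul(Mul(4, 2), -7) = Mul(8, -7) = -56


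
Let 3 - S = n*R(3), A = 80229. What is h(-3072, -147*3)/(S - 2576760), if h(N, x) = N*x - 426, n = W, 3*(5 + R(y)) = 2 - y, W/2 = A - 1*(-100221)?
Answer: -451442/217319 ≈ -2.0773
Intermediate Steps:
W = 360900 (W = 2*(80229 - 1*(-100221)) = 2*(80229 + 100221) = 2*180450 = 360900)
R(y) = -13/3 - y/3 (R(y) = -5 + (2 - y)/3 = -5 + (⅔ - y/3) = -13/3 - y/3)
n = 360900
h(N, x) = -426 + N*x
S = 1924803 (S = 3 - 360900*(-13/3 - ⅓*3) = 3 - 360900*(-13/3 - 1) = 3 - 360900*(-16)/3 = 3 - 1*(-1924800) = 3 + 1924800 = 1924803)
h(-3072, -147*3)/(S - 2576760) = (-426 - (-451584)*3)/(1924803 - 2576760) = (-426 - 3072*(-441))/(-651957) = (-426 + 1354752)*(-1/651957) = 1354326*(-1/651957) = -451442/217319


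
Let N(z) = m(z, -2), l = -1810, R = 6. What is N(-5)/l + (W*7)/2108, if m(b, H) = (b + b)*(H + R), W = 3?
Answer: 12233/381548 ≈ 0.032062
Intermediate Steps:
m(b, H) = 2*b*(6 + H) (m(b, H) = (b + b)*(H + 6) = (2*b)*(6 + H) = 2*b*(6 + H))
N(z) = 8*z (N(z) = 2*z*(6 - 2) = 2*z*4 = 8*z)
N(-5)/l + (W*7)/2108 = (8*(-5))/(-1810) + (3*7)/2108 = -40*(-1/1810) + 21*(1/2108) = 4/181 + 21/2108 = 12233/381548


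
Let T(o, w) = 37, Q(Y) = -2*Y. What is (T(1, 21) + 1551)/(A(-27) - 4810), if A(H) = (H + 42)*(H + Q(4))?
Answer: -1588/5335 ≈ -0.29766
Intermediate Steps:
A(H) = (-8 + H)*(42 + H) (A(H) = (H + 42)*(H - 2*4) = (42 + H)*(H - 8) = (42 + H)*(-8 + H) = (-8 + H)*(42 + H))
(T(1, 21) + 1551)/(A(-27) - 4810) = (37 + 1551)/((-336 + (-27)² + 34*(-27)) - 4810) = 1588/((-336 + 729 - 918) - 4810) = 1588/(-525 - 4810) = 1588/(-5335) = 1588*(-1/5335) = -1588/5335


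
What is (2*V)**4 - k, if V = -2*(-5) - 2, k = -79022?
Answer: 144558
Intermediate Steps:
V = 8 (V = 10 - 2 = 8)
(2*V)**4 - k = (2*8)**4 - 1*(-79022) = 16**4 + 79022 = 65536 + 79022 = 144558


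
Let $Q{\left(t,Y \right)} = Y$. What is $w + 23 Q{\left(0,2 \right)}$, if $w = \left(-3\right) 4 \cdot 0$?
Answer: $46$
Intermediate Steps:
$w = 0$ ($w = \left(-12\right) 0 = 0$)
$w + 23 Q{\left(0,2 \right)} = 0 + 23 \cdot 2 = 0 + 46 = 46$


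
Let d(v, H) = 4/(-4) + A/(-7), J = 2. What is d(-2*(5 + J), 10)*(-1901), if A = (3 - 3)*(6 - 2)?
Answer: 1901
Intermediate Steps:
A = 0 (A = 0*4 = 0)
d(v, H) = -1 (d(v, H) = 4/(-4) + 0/(-7) = 4*(-¼) + 0*(-⅐) = -1 + 0 = -1)
d(-2*(5 + J), 10)*(-1901) = -1*(-1901) = 1901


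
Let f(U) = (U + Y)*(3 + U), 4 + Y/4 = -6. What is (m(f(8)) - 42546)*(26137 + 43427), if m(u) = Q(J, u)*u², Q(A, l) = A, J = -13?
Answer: -115010022072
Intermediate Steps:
Y = -40 (Y = -16 + 4*(-6) = -16 - 24 = -40)
f(U) = (-40 + U)*(3 + U) (f(U) = (U - 40)*(3 + U) = (-40 + U)*(3 + U))
m(u) = -13*u²
(m(f(8)) - 42546)*(26137 + 43427) = (-13*(-120 + 8² - 37*8)² - 42546)*(26137 + 43427) = (-13*(-120 + 64 - 296)² - 42546)*69564 = (-13*(-352)² - 42546)*69564 = (-13*123904 - 42546)*69564 = (-1610752 - 42546)*69564 = -1653298*69564 = -115010022072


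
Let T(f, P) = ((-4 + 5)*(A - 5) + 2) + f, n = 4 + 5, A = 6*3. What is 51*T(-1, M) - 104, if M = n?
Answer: 610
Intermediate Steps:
A = 18
n = 9
M = 9
T(f, P) = 15 + f (T(f, P) = ((-4 + 5)*(18 - 5) + 2) + f = (1*13 + 2) + f = (13 + 2) + f = 15 + f)
51*T(-1, M) - 104 = 51*(15 - 1) - 104 = 51*14 - 104 = 714 - 104 = 610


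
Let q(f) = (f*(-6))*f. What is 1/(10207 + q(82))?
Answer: -1/30137 ≈ -3.3182e-5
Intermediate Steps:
q(f) = -6*f² (q(f) = (-6*f)*f = -6*f²)
1/(10207 + q(82)) = 1/(10207 - 6*82²) = 1/(10207 - 6*6724) = 1/(10207 - 40344) = 1/(-30137) = -1/30137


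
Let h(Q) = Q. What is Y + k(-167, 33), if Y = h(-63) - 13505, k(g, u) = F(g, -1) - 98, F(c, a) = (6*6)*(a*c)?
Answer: -7654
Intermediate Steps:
F(c, a) = 36*a*c (F(c, a) = 36*(a*c) = 36*a*c)
k(g, u) = -98 - 36*g (k(g, u) = 36*(-1)*g - 98 = -36*g - 98 = -98 - 36*g)
Y = -13568 (Y = -63 - 13505 = -13568)
Y + k(-167, 33) = -13568 + (-98 - 36*(-167)) = -13568 + (-98 + 6012) = -13568 + 5914 = -7654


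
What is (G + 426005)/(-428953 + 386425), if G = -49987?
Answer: -188009/21264 ≈ -8.8417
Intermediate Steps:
(G + 426005)/(-428953 + 386425) = (-49987 + 426005)/(-428953 + 386425) = 376018/(-42528) = 376018*(-1/42528) = -188009/21264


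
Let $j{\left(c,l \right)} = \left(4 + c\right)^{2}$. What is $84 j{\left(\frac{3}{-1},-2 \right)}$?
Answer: $84$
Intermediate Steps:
$84 j{\left(\frac{3}{-1},-2 \right)} = 84 \left(4 + \frac{3}{-1}\right)^{2} = 84 \left(4 + 3 \left(-1\right)\right)^{2} = 84 \left(4 - 3\right)^{2} = 84 \cdot 1^{2} = 84 \cdot 1 = 84$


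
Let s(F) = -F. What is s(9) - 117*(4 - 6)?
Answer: 225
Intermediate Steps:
s(9) - 117*(4 - 6) = -1*9 - 117*(4 - 6) = -9 - (-234) = -9 - 117*(-2) = -9 + 234 = 225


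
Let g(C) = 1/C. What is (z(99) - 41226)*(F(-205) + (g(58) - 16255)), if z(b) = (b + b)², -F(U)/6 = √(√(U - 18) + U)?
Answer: 953159679/29 + 12132*√(-205 + I*√223) ≈ 3.2874e+7 + 1.7382e+5*I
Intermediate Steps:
F(U) = -6*√(U + √(-18 + U)) (F(U) = -6*√(√(U - 18) + U) = -6*√(√(-18 + U) + U) = -6*√(U + √(-18 + U)))
z(b) = 4*b² (z(b) = (2*b)² = 4*b²)
(z(99) - 41226)*(F(-205) + (g(58) - 16255)) = (4*99² - 41226)*(-6*√(-205 + √(-18 - 205)) + (1/58 - 16255)) = (4*9801 - 41226)*(-6*√(-205 + √(-223)) + (1/58 - 16255)) = (39204 - 41226)*(-6*√(-205 + I*√223) - 942789/58) = -2022*(-942789/58 - 6*√(-205 + I*√223)) = 953159679/29 + 12132*√(-205 + I*√223)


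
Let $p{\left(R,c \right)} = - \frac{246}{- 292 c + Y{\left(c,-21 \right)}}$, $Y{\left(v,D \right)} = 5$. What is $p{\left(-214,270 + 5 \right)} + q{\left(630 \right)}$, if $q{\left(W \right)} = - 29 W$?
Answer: $- \frac{488996468}{26765} \approx -18270.0$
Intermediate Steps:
$p{\left(R,c \right)} = - \frac{246}{5 - 292 c}$ ($p{\left(R,c \right)} = - \frac{246}{- 292 c + 5} = - \frac{246}{5 - 292 c}$)
$p{\left(-214,270 + 5 \right)} + q{\left(630 \right)} = \frac{246}{-5 + 292 \left(270 + 5\right)} - 18270 = \frac{246}{-5 + 292 \cdot 275} - 18270 = \frac{246}{-5 + 80300} - 18270 = \frac{246}{80295} - 18270 = 246 \cdot \frac{1}{80295} - 18270 = \frac{82}{26765} - 18270 = - \frac{488996468}{26765}$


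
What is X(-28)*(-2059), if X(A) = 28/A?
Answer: 2059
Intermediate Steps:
X(-28)*(-2059) = (28/(-28))*(-2059) = (28*(-1/28))*(-2059) = -1*(-2059) = 2059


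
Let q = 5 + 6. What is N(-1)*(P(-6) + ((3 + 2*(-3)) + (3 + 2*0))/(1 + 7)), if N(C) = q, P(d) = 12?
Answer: 132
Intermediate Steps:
q = 11
N(C) = 11
N(-1)*(P(-6) + ((3 + 2*(-3)) + (3 + 2*0))/(1 + 7)) = 11*(12 + ((3 + 2*(-3)) + (3 + 2*0))/(1 + 7)) = 11*(12 + ((3 - 6) + (3 + 0))/8) = 11*(12 + (-3 + 3)/8) = 11*(12 + (⅛)*0) = 11*(12 + 0) = 11*12 = 132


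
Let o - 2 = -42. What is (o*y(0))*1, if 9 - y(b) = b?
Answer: -360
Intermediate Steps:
o = -40 (o = 2 - 42 = -40)
y(b) = 9 - b
(o*y(0))*1 = -40*(9 - 1*0)*1 = -40*(9 + 0)*1 = -40*9*1 = -360*1 = -360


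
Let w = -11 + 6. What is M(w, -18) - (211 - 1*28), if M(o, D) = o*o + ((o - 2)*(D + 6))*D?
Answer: -1670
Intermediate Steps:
w = -5
M(o, D) = o² + D*(-2 + o)*(6 + D) (M(o, D) = o² + ((-2 + o)*(6 + D))*D = o² + D*(-2 + o)*(6 + D))
M(w, -18) - (211 - 1*28) = ((-5)² - 12*(-18) - 2*(-18)² - 5*(-18)² + 6*(-18)*(-5)) - (211 - 1*28) = (25 + 216 - 2*324 - 5*324 + 540) - (211 - 28) = (25 + 216 - 648 - 1620 + 540) - 1*183 = -1487 - 183 = -1670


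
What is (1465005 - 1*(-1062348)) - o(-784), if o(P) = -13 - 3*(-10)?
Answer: 2527336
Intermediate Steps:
o(P) = 17 (o(P) = -13 + 30 = 17)
(1465005 - 1*(-1062348)) - o(-784) = (1465005 - 1*(-1062348)) - 1*17 = (1465005 + 1062348) - 17 = 2527353 - 17 = 2527336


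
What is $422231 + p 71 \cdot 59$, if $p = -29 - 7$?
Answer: $271427$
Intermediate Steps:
$p = -36$
$422231 + p 71 \cdot 59 = 422231 + \left(-36\right) 71 \cdot 59 = 422231 - 150804 = 271427$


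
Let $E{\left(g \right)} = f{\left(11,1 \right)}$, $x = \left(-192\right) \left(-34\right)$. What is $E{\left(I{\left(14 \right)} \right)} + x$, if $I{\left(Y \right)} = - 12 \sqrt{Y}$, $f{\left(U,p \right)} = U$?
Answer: $6539$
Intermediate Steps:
$x = 6528$
$E{\left(g \right)} = 11$
$E{\left(I{\left(14 \right)} \right)} + x = 11 + 6528 = 6539$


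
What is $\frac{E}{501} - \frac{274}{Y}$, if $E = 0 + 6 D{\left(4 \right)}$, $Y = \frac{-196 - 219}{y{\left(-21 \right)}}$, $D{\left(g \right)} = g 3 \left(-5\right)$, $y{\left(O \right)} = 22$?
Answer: $\frac{956876}{69305} \approx 13.807$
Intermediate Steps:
$D{\left(g \right)} = - 15 g$ ($D{\left(g \right)} = 3 g \left(-5\right) = - 15 g$)
$Y = - \frac{415}{22}$ ($Y = \frac{-196 - 219}{22} = \left(-415\right) \frac{1}{22} = - \frac{415}{22} \approx -18.864$)
$E = -360$ ($E = 0 + 6 \left(\left(-15\right) 4\right) = 0 + 6 \left(-60\right) = 0 - 360 = -360$)
$\frac{E}{501} - \frac{274}{Y} = - \frac{360}{501} - \frac{274}{- \frac{415}{22}} = \left(-360\right) \frac{1}{501} - - \frac{6028}{415} = - \frac{120}{167} + \frac{6028}{415} = \frac{956876}{69305}$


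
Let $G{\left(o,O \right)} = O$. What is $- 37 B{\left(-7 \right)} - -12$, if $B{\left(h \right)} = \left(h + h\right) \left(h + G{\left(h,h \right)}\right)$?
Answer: $-7240$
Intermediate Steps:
$B{\left(h \right)} = 4 h^{2}$ ($B{\left(h \right)} = \left(h + h\right) \left(h + h\right) = 2 h 2 h = 4 h^{2}$)
$- 37 B{\left(-7 \right)} - -12 = - 37 \cdot 4 \left(-7\right)^{2} - -12 = - 37 \cdot 4 \cdot 49 + 12 = \left(-37\right) 196 + 12 = -7252 + 12 = -7240$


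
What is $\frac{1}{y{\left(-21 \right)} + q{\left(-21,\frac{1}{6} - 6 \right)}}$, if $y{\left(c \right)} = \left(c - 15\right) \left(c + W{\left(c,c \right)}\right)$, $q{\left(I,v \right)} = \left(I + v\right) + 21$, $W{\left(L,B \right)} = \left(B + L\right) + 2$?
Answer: $\frac{6}{13141} \approx 0.00045659$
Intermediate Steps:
$W{\left(L,B \right)} = 2 + B + L$
$q{\left(I,v \right)} = 21 + I + v$
$y{\left(c \right)} = \left(-15 + c\right) \left(2 + 3 c\right)$ ($y{\left(c \right)} = \left(c - 15\right) \left(c + \left(2 + c + c\right)\right) = \left(-15 + c\right) \left(c + \left(2 + 2 c\right)\right) = \left(-15 + c\right) \left(2 + 3 c\right)$)
$\frac{1}{y{\left(-21 \right)} + q{\left(-21,\frac{1}{6} - 6 \right)}} = \frac{1}{\left(-30 - -903 + 3 \left(-21\right)^{2}\right) - \left(6 - \frac{1}{6}\right)} = \frac{1}{\left(-30 + 903 + 3 \cdot 441\right) + \left(21 - 21 + \left(\frac{1}{6} - 6\right)\right)} = \frac{1}{\left(-30 + 903 + 1323\right) - \frac{35}{6}} = \frac{1}{2196 - \frac{35}{6}} = \frac{1}{\frac{13141}{6}} = \frac{6}{13141}$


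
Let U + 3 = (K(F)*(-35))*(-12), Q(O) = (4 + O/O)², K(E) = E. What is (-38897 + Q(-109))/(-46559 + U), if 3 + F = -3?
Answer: 19436/24541 ≈ 0.79198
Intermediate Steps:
F = -6 (F = -3 - 3 = -6)
Q(O) = 25 (Q(O) = (4 + 1)² = 5² = 25)
U = -2523 (U = -3 - 6*(-35)*(-12) = -3 + 210*(-12) = -3 - 2520 = -2523)
(-38897 + Q(-109))/(-46559 + U) = (-38897 + 25)/(-46559 - 2523) = -38872/(-49082) = -38872*(-1/49082) = 19436/24541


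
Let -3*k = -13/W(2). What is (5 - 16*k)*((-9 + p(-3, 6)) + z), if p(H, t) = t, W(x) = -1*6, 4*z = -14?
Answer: -1937/18 ≈ -107.61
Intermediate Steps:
z = -7/2 (z = (1/4)*(-14) = -7/2 ≈ -3.5000)
W(x) = -6
k = -13/18 (k = -(-13)/(3*(-6)) = -(-13)*(-1)/(3*6) = -1/3*13/6 = -13/18 ≈ -0.72222)
(5 - 16*k)*((-9 + p(-3, 6)) + z) = (5 - 16*(-13/18))*((-9 + 6) - 7/2) = (5 + 104/9)*(-3 - 7/2) = (149/9)*(-13/2) = -1937/18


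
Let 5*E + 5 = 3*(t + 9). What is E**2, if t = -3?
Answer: 169/25 ≈ 6.7600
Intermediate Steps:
E = 13/5 (E = -1 + (3*(-3 + 9))/5 = -1 + (3*6)/5 = -1 + (1/5)*18 = -1 + 18/5 = 13/5 ≈ 2.6000)
E**2 = (13/5)**2 = 169/25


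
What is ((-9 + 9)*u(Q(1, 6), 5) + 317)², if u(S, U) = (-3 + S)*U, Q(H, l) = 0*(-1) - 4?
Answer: 100489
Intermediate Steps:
Q(H, l) = -4 (Q(H, l) = 0 - 4 = -4)
u(S, U) = U*(-3 + S)
((-9 + 9)*u(Q(1, 6), 5) + 317)² = ((-9 + 9)*(5*(-3 - 4)) + 317)² = (0*(5*(-7)) + 317)² = (0*(-35) + 317)² = (0 + 317)² = 317² = 100489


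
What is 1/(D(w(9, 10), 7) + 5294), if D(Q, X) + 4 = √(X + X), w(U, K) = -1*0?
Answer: 2645/13992043 - √14/27984086 ≈ 0.00018890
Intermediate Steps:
w(U, K) = 0
D(Q, X) = -4 + √2*√X (D(Q, X) = -4 + √(X + X) = -4 + √(2*X) = -4 + √2*√X)
1/(D(w(9, 10), 7) + 5294) = 1/((-4 + √2*√7) + 5294) = 1/((-4 + √14) + 5294) = 1/(5290 + √14)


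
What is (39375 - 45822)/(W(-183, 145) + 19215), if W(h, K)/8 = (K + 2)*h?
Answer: 307/9333 ≈ 0.032894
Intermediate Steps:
W(h, K) = 8*h*(2 + K) (W(h, K) = 8*((K + 2)*h) = 8*((2 + K)*h) = 8*(h*(2 + K)) = 8*h*(2 + K))
(39375 - 45822)/(W(-183, 145) + 19215) = (39375 - 45822)/(8*(-183)*(2 + 145) + 19215) = -6447/(8*(-183)*147 + 19215) = -6447/(-215208 + 19215) = -6447/(-195993) = -6447*(-1/195993) = 307/9333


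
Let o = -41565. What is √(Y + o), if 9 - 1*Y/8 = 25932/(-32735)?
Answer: 3*I*√4939587467085/32735 ≈ 203.68*I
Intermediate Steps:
Y = 2564376/32735 (Y = 72 - 207456/(-32735) = 72 - 207456*(-1)/32735 = 72 - 8*(-25932/32735) = 72 + 207456/32735 = 2564376/32735 ≈ 78.337)
√(Y + o) = √(2564376/32735 - 41565) = √(-1358065899/32735) = 3*I*√4939587467085/32735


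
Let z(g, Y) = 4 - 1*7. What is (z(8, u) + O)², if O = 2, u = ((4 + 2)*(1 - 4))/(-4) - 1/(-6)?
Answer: 1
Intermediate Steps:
u = 14/3 (u = (6*(-3))*(-¼) - 1*(-⅙) = -18*(-¼) + ⅙ = 9/2 + ⅙ = 14/3 ≈ 4.6667)
z(g, Y) = -3 (z(g, Y) = 4 - 7 = -3)
(z(8, u) + O)² = (-3 + 2)² = (-1)² = 1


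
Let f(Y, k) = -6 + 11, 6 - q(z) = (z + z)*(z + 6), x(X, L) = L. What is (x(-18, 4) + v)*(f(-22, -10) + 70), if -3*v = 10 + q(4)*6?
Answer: 11150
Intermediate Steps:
q(z) = 6 - 2*z*(6 + z) (q(z) = 6 - (z + z)*(z + 6) = 6 - 2*z*(6 + z))
f(Y, k) = 5
v = 434/3 (v = -(10 + (6 - 12*4 - 2*4²)*6)/3 = -(10 + (6 - 48 - 2*16)*6)/3 = -(10 + (6 - 48 - 32)*6)/3 = -(10 - 74*6)/3 = -(10 - 444)/3 = -⅓*(-434) = 434/3 ≈ 144.67)
(x(-18, 4) + v)*(f(-22, -10) + 70) = (4 + 434/3)*(5 + 70) = (446/3)*75 = 11150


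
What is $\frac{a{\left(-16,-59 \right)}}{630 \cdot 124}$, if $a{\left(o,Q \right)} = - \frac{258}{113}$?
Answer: $- \frac{43}{1471260} \approx -2.9227 \cdot 10^{-5}$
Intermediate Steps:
$a{\left(o,Q \right)} = - \frac{258}{113}$ ($a{\left(o,Q \right)} = \left(-258\right) \frac{1}{113} = - \frac{258}{113}$)
$\frac{a{\left(-16,-59 \right)}}{630 \cdot 124} = - \frac{258}{113 \cdot 630 \cdot 124} = - \frac{258}{113 \cdot 78120} = \left(- \frac{258}{113}\right) \frac{1}{78120} = - \frac{43}{1471260}$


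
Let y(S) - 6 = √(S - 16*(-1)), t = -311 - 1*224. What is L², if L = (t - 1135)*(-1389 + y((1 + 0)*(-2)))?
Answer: 5334337396700 - 7714097400*√14 ≈ 5.3055e+12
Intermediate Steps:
t = -535 (t = -311 - 224 = -535)
y(S) = 6 + √(16 + S) (y(S) = 6 + √(S - 16*(-1)) = 6 + √(S + 16) = 6 + √(16 + S))
L = 2309610 - 1670*√14 (L = (-535 - 1135)*(-1389 + (6 + √(16 + (1 + 0)*(-2)))) = -1670*(-1389 + (6 + √(16 + 1*(-2)))) = -1670*(-1389 + (6 + √(16 - 2))) = -1670*(-1389 + (6 + √14)) = -1670*(-1383 + √14) = 2309610 - 1670*√14 ≈ 2.3034e+6)
L² = (2309610 - 1670*√14)²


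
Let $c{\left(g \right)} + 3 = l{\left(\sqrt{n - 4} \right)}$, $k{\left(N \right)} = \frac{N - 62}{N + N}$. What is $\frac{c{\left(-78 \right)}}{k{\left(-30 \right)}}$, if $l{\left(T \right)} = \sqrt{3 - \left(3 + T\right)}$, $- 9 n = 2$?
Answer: $- \frac{45}{23} + \frac{5 \sqrt{3} \sqrt[4]{38} \sqrt{- i}}{23} \approx -1.2955 - 0.66105 i$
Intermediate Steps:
$n = - \frac{2}{9}$ ($n = \left(- \frac{1}{9}\right) 2 = - \frac{2}{9} \approx -0.22222$)
$k{\left(N \right)} = \frac{-62 + N}{2 N}$
$l{\left(T \right)} = \sqrt{- T}$
$c{\left(g \right)} = -3 + \frac{\sqrt{3} \sqrt[4]{38} \sqrt{- i}}{3}$ ($c{\left(g \right)} = -3 + \sqrt{- \sqrt{- \frac{2}{9} - 4}} = -3 + \sqrt{- \sqrt{- \frac{38}{9}}} = -3 + \sqrt{- \frac{i \sqrt{38}}{3}} = -3 + \frac{\sqrt{3} \sqrt[4]{38} \sqrt{- i}}{3}$)
$\frac{c{\left(-78 \right)}}{k{\left(-30 \right)}} = \frac{-3 + \frac{\sqrt{3} \sqrt[4]{38} \sqrt{- i}}{3}}{\frac{1}{2} \frac{1}{-30} \left(-62 - 30\right)} = \frac{-3 + \frac{\sqrt{3} \sqrt[4]{38} \sqrt{- i}}{3}}{\frac{1}{2} \left(- \frac{1}{30}\right) \left(-92\right)} = \frac{-3 + \frac{\sqrt{3} \sqrt[4]{38} \sqrt{- i}}{3}}{\frac{23}{15}} = \left(-3 + \frac{\sqrt{3} \sqrt[4]{38} \sqrt{- i}}{3}\right) \frac{15}{23} = - \frac{45}{23} + \frac{5 \sqrt{3} \sqrt[4]{38} \sqrt{- i}}{23}$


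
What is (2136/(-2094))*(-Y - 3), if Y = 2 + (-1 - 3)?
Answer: 356/349 ≈ 1.0201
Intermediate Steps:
Y = -2 (Y = 2 - 4 = -2)
(2136/(-2094))*(-Y - 3) = (2136/(-2094))*(-1*(-2) - 3) = (2136*(-1/2094))*(2 - 3) = -356/349*(-1) = 356/349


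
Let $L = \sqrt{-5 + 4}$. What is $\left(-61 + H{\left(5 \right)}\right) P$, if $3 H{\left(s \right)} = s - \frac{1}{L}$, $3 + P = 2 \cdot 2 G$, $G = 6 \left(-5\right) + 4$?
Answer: $\frac{19046}{3} - \frac{107 i}{3} \approx 6348.7 - 35.667 i$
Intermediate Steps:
$G = -26$ ($G = -30 + 4 = -26$)
$P = -107$ ($P = -3 + 2 \cdot 2 \left(-26\right) = -3 + 4 \left(-26\right) = -3 - 104 = -107$)
$L = i$ ($L = \sqrt{-1} = i \approx 1.0 i$)
$H{\left(s \right)} = \frac{i}{3} + \frac{s}{3}$ ($H{\left(s \right)} = \frac{s - \frac{1}{i}}{3} = \frac{s - - i}{3} = \frac{s + i}{3} = \frac{i + s}{3} = \frac{i}{3} + \frac{s}{3}$)
$\left(-61 + H{\left(5 \right)}\right) P = \left(-61 + \left(\frac{i}{3} + \frac{1}{3} \cdot 5\right)\right) \left(-107\right) = \left(-61 + \left(\frac{i}{3} + \frac{5}{3}\right)\right) \left(-107\right) = \left(-61 + \left(\frac{5}{3} + \frac{i}{3}\right)\right) \left(-107\right) = \left(- \frac{178}{3} + \frac{i}{3}\right) \left(-107\right) = \frac{19046}{3} - \frac{107 i}{3}$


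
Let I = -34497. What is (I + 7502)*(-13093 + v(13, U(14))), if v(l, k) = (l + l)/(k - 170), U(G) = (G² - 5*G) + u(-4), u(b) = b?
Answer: 8483043775/24 ≈ 3.5346e+8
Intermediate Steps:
U(G) = -4 + G² - 5*G (U(G) = (G² - 5*G) - 4 = -4 + G² - 5*G)
v(l, k) = 2*l/(-170 + k) (v(l, k) = (2*l)/(-170 + k) = 2*l/(-170 + k))
(I + 7502)*(-13093 + v(13, U(14))) = (-34497 + 7502)*(-13093 + 2*13/(-170 + (-4 + 14² - 5*14))) = -26995*(-13093 + 2*13/(-170 + (-4 + 196 - 70))) = -26995*(-13093 + 2*13/(-170 + 122)) = -26995*(-13093 + 2*13/(-48)) = -26995*(-13093 + 2*13*(-1/48)) = -26995*(-13093 - 13/24) = -26995*(-314245/24) = 8483043775/24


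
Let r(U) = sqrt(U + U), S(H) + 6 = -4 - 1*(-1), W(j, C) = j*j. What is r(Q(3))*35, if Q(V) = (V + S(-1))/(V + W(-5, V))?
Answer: 5*I*sqrt(21) ≈ 22.913*I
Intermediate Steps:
W(j, C) = j**2
S(H) = -9 (S(H) = -6 + (-4 - 1*(-1)) = -6 + (-4 + 1) = -6 - 3 = -9)
Q(V) = (-9 + V)/(25 + V) (Q(V) = (V - 9)/(V + (-5)**2) = (-9 + V)/(V + 25) = (-9 + V)/(25 + V))
r(U) = sqrt(2)*sqrt(U) (r(U) = sqrt(2*U) = sqrt(2)*sqrt(U))
r(Q(3))*35 = (sqrt(2)*sqrt((-9 + 3)/(25 + 3)))*35 = (sqrt(2)*sqrt(-6/28))*35 = (sqrt(2)*sqrt((1/28)*(-6)))*35 = (sqrt(2)*sqrt(-3/14))*35 = (sqrt(2)*(I*sqrt(42)/14))*35 = (I*sqrt(21)/7)*35 = 5*I*sqrt(21)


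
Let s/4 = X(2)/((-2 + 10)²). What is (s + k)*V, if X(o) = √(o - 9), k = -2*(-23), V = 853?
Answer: 39238 + 853*I*√7/16 ≈ 39238.0 + 141.05*I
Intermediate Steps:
k = 46
X(o) = √(-9 + o)
s = I*√7/16 (s = 4*(√(-9 + 2)/((-2 + 10)²)) = 4*(√(-7)/(8²)) = 4*((I*√7)/64) = 4*((I*√7)*(1/64)) = 4*(I*√7/64) = I*√7/16 ≈ 0.16536*I)
(s + k)*V = (I*√7/16 + 46)*853 = (46 + I*√7/16)*853 = 39238 + 853*I*√7/16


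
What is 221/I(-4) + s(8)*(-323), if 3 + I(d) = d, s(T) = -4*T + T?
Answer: 54043/7 ≈ 7720.4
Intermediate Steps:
s(T) = -3*T
I(d) = -3 + d
221/I(-4) + s(8)*(-323) = 221/(-3 - 4) - 3*8*(-323) = 221/(-7) - 24*(-323) = 221*(-⅐) + 7752 = -221/7 + 7752 = 54043/7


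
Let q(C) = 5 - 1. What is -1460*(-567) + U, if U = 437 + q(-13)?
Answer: 828261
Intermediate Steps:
q(C) = 4
U = 441 (U = 437 + 4 = 441)
-1460*(-567) + U = -1460*(-567) + 441 = 827820 + 441 = 828261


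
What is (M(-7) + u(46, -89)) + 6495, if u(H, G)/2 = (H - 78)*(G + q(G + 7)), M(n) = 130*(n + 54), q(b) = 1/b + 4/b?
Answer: 750501/41 ≈ 18305.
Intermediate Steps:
q(b) = 5/b (q(b) = 1/b + 4/b = 5/b)
M(n) = 7020 + 130*n (M(n) = 130*(54 + n) = 7020 + 130*n)
u(H, G) = 2*(-78 + H)*(G + 5/(7 + G)) (u(H, G) = 2*((H - 78)*(G + 5/(G + 7))) = 2*((-78 + H)*(G + 5/(7 + G))) = 2*(-78 + H)*(G + 5/(7 + G)))
(M(-7) + u(46, -89)) + 6495 = ((7020 + 130*(-7)) + 2*(-390 + 5*46 - 89*(-78 + 46)*(7 - 89))/(7 - 89)) + 6495 = ((7020 - 910) + 2*(-390 + 230 - 89*(-32)*(-82))/(-82)) + 6495 = (6110 + 2*(-1/82)*(-390 + 230 - 233536)) + 6495 = (6110 + 2*(-1/82)*(-233696)) + 6495 = (6110 + 233696/41) + 6495 = 484206/41 + 6495 = 750501/41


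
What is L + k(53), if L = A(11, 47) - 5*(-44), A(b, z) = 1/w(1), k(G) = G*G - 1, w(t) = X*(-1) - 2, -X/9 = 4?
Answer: 102953/34 ≈ 3028.0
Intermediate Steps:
X = -36 (X = -9*4 = -36)
w(t) = 34 (w(t) = -36*(-1) - 2 = 36 - 2 = 34)
k(G) = -1 + G² (k(G) = G² - 1 = -1 + G²)
A(b, z) = 1/34
L = 7481/34 (L = 1/34 - 5*(-44) = 1/34 + 220 = 7481/34 ≈ 220.03)
L + k(53) = 7481/34 + (-1 + 53²) = 7481/34 + (-1 + 2809) = 7481/34 + 2808 = 102953/34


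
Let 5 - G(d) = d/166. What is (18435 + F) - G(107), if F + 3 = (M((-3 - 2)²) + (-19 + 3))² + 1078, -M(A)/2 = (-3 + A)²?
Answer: 163968433/166 ≈ 9.8776e+5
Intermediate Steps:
M(A) = -2*(-3 + A)²
G(d) = 5 - d/166
F = 969331 (F = -3 + ((-2*(-3 + (-3 - 2)²)² + (-19 + 3))² + 1078) = -3 + ((-2*(-3 + (-5)²)² - 16)² + 1078) = -3 + ((-2*(-3 + 25)² - 16)² + 1078) = -3 + ((-2*22² - 16)² + 1078) = -3 + ((-2*484 - 16)² + 1078) = -3 + ((-968 - 16)² + 1078) = -3 + ((-984)² + 1078) = -3 + (968256 + 1078) = -3 + 969334 = 969331)
(18435 + F) - G(107) = (18435 + 969331) - (5 - 1/166*107) = 987766 - (5 - 107/166) = 987766 - 1*723/166 = 987766 - 723/166 = 163968433/166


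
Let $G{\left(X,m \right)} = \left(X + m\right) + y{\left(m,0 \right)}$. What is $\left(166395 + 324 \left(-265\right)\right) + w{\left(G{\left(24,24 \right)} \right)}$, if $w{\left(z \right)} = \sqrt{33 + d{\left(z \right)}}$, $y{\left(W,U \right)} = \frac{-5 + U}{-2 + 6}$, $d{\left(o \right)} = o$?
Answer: $80535 + \frac{\sqrt{319}}{2} \approx 80544.0$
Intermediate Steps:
$y{\left(W,U \right)} = - \frac{5}{4} + \frac{U}{4}$ ($y{\left(W,U \right)} = \frac{-5 + U}{4} = \left(-5 + U\right) \frac{1}{4} = - \frac{5}{4} + \frac{U}{4}$)
$G{\left(X,m \right)} = - \frac{5}{4} + X + m$ ($G{\left(X,m \right)} = \left(X + m\right) + \left(- \frac{5}{4} + \frac{1}{4} \cdot 0\right) = \left(X + m\right) + \left(- \frac{5}{4} + 0\right) = \left(X + m\right) - \frac{5}{4} = - \frac{5}{4} + X + m$)
$w{\left(z \right)} = \sqrt{33 + z}$
$\left(166395 + 324 \left(-265\right)\right) + w{\left(G{\left(24,24 \right)} \right)} = \left(166395 + 324 \left(-265\right)\right) + \sqrt{33 + \left(- \frac{5}{4} + 24 + 24\right)} = \left(166395 - 85860\right) + \sqrt{33 + \frac{187}{4}} = 80535 + \sqrt{\frac{319}{4}} = 80535 + \frac{\sqrt{319}}{2}$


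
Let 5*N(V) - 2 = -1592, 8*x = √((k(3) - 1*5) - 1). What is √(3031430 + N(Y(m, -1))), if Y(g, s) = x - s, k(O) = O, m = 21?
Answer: 2*√757778 ≈ 1741.0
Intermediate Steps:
x = I*√3/8 (x = √((3 - 1*5) - 1)/8 = √((3 - 5) - 1)/8 = √(-2 - 1)/8 = √(-3)/8 = (I*√3)/8 = I*√3/8 ≈ 0.21651*I)
Y(g, s) = -s + I*√3/8 (Y(g, s) = I*√3/8 - s = -s + I*√3/8)
N(V) = -318 (N(V) = ⅖ + (⅕)*(-1592) = ⅖ - 1592/5 = -318)
√(3031430 + N(Y(m, -1))) = √(3031430 - 318) = √3031112 = 2*√757778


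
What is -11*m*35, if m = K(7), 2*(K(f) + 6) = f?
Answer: 1925/2 ≈ 962.50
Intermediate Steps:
K(f) = -6 + f/2
m = -5/2 (m = -6 + (½)*7 = -6 + 7/2 = -5/2 ≈ -2.5000)
-11*m*35 = -11*(-5/2)*35 = (55/2)*35 = 1925/2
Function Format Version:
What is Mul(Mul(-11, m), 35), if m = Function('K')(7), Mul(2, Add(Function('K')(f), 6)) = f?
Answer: Rational(1925, 2) ≈ 962.50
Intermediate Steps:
Function('K')(f) = Add(-6, Mul(Rational(1, 2), f))
m = Rational(-5, 2) (m = Add(-6, Mul(Rational(1, 2), 7)) = Add(-6, Rational(7, 2)) = Rational(-5, 2) ≈ -2.5000)
Mul(Mul(-11, m), 35) = Mul(Mul(-11, Rational(-5, 2)), 35) = Mul(Rational(55, 2), 35) = Rational(1925, 2)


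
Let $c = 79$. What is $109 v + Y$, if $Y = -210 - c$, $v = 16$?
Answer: $1455$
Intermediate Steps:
$Y = -289$ ($Y = -210 - 79 = -289$)
$109 v + Y = 109 \cdot 16 - 289 = 1744 - 289 = 1455$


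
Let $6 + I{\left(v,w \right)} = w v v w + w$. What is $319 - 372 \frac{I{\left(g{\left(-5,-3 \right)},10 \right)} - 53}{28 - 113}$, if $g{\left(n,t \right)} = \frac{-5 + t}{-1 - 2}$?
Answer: $\frac{820261}{255} \approx 3216.7$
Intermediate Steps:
$g{\left(n,t \right)} = \frac{5}{3} - \frac{t}{3}$ ($g{\left(n,t \right)} = \frac{-5 + t}{-3} = \left(-5 + t\right) \left(- \frac{1}{3}\right) = \frac{5}{3} - \frac{t}{3}$)
$I{\left(v,w \right)} = -6 + w + v^{2} w^{2}$ ($I{\left(v,w \right)} = -6 + \left(w v v w + w\right) = -6 + \left(v w v w + w\right) = -6 + \left(w v^{2} w + w\right) = -6 + \left(v^{2} w^{2} + w\right) = -6 + \left(w + v^{2} w^{2}\right) = -6 + w + v^{2} w^{2}$)
$319 - 372 \frac{I{\left(g{\left(-5,-3 \right)},10 \right)} - 53}{28 - 113} = 319 - 372 \frac{\left(-6 + 10 + \left(\frac{5}{3} - -1\right)^{2} \cdot 10^{2}\right) - 53}{28 - 113} = 319 - 372 \frac{\left(-6 + 10 + \left(\frac{5}{3} + 1\right)^{2} \cdot 100\right) - 53}{-85} = 319 - 372 \left(\left(-6 + 10 + \left(\frac{8}{3}\right)^{2} \cdot 100\right) - 53\right) \left(- \frac{1}{85}\right) = 319 - 372 \left(\left(-6 + 10 + \frac{64}{9} \cdot 100\right) - 53\right) \left(- \frac{1}{85}\right) = 319 - 372 \left(\left(-6 + 10 + \frac{6400}{9}\right) - 53\right) \left(- \frac{1}{85}\right) = 319 - 372 \left(\frac{6436}{9} - 53\right) \left(- \frac{1}{85}\right) = 319 - 372 \cdot \frac{5959}{9} \left(- \frac{1}{85}\right) = 319 - - \frac{738916}{255} = 319 + \frac{738916}{255} = \frac{820261}{255}$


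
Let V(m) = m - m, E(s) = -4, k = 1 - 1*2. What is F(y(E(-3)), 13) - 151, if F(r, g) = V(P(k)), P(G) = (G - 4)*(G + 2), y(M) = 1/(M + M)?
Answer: -151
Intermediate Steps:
k = -1 (k = 1 - 2 = -1)
y(M) = 1/(2*M)
P(G) = (-4 + G)*(2 + G)
V(m) = 0
F(r, g) = 0
F(y(E(-3)), 13) - 151 = 0 - 151 = -151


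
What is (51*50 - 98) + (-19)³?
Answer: -4407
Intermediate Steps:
(51*50 - 98) + (-19)³ = (2550 - 98) - 6859 = 2452 - 6859 = -4407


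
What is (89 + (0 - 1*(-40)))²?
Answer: 16641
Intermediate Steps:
(89 + (0 - 1*(-40)))² = (89 + (0 + 40))² = (89 + 40)² = 129² = 16641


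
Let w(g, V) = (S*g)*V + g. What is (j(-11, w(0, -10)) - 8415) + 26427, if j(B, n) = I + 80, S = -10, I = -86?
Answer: 18006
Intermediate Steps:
w(g, V) = g - 10*V*g (w(g, V) = (-10*g)*V + g = -10*V*g + g = g - 10*V*g)
j(B, n) = -6 (j(B, n) = -86 + 80 = -6)
(j(-11, w(0, -10)) - 8415) + 26427 = (-6 - 8415) + 26427 = -8421 + 26427 = 18006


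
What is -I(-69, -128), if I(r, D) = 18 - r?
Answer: -87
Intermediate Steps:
-I(-69, -128) = -(18 - 1*(-69)) = -(18 + 69) = -1*87 = -87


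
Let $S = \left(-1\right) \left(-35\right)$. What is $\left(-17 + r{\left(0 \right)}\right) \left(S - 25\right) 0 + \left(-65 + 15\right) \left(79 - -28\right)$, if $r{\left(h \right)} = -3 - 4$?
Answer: $-5350$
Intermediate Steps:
$r{\left(h \right)} = -7$
$S = 35$
$\left(-17 + r{\left(0 \right)}\right) \left(S - 25\right) 0 + \left(-65 + 15\right) \left(79 - -28\right) = \left(-17 - 7\right) \left(35 - 25\right) 0 + \left(-65 + 15\right) \left(79 - -28\right) = \left(-24\right) 10 \cdot 0 - 50 \left(79 + \left(-11 + 39\right)\right) = \left(-240\right) 0 - 50 \left(79 + 28\right) = 0 - 5350 = -5350$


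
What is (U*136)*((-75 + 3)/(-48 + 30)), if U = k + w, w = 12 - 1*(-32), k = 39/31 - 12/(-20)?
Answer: 3866752/155 ≈ 24947.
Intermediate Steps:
k = 288/155 (k = 39*(1/31) - 12*(-1/20) = 39/31 + 3/5 = 288/155 ≈ 1.8581)
w = 44 (w = 12 + 32 = 44)
U = 7108/155 (U = 288/155 + 44 = 7108/155 ≈ 45.858)
(U*136)*((-75 + 3)/(-48 + 30)) = ((7108/155)*136)*((-75 + 3)/(-48 + 30)) = 966688*(-72/(-18))/155 = 966688*(-72*(-1/18))/155 = (966688/155)*4 = 3866752/155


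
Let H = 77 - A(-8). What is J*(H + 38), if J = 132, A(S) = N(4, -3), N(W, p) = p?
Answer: 15576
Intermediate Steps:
A(S) = -3
H = 80 (H = 77 - 1*(-3) = 77 + 3 = 80)
J*(H + 38) = 132*(80 + 38) = 132*118 = 15576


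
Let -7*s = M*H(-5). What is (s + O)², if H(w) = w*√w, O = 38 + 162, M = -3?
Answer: 1958875/49 - 6000*I*√5/7 ≈ 39977.0 - 1916.6*I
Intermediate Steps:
O = 200
H(w) = w^(3/2)
s = -15*I*√5/7 (s = -(-3)*(-5)^(3/2)/7 = -(-3)*(-5*I*√5)/7 = -15*I*√5/7 ≈ -4.7916*I)
(s + O)² = (-15*I*√5/7 + 200)² = (200 - 15*I*√5/7)²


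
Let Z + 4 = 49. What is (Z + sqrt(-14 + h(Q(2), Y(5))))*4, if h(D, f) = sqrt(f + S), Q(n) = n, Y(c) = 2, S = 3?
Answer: 180 + 4*sqrt(-14 + sqrt(5)) ≈ 180.0 + 13.719*I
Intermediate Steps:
Z = 45 (Z = -4 + 49 = 45)
h(D, f) = sqrt(3 + f) (h(D, f) = sqrt(f + 3) = sqrt(3 + f))
(Z + sqrt(-14 + h(Q(2), Y(5))))*4 = (45 + sqrt(-14 + sqrt(3 + 2)))*4 = (45 + sqrt(-14 + sqrt(5)))*4 = 180 + 4*sqrt(-14 + sqrt(5))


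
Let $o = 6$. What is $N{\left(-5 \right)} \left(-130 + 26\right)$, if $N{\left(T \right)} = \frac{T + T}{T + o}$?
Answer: $1040$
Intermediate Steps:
$N{\left(T \right)} = \frac{2 T}{6 + T}$ ($N{\left(T \right)} = \frac{T + T}{T + 6} = \frac{2 T}{6 + T}$)
$N{\left(-5 \right)} \left(-130 + 26\right) = 2 \left(-5\right) \frac{1}{6 - 5} \left(-130 + 26\right) = 2 \left(-5\right) 1^{-1} \left(-104\right) = 2 \left(-5\right) 1 \left(-104\right) = \left(-10\right) \left(-104\right) = 1040$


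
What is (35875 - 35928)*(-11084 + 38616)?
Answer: -1459196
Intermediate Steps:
(35875 - 35928)*(-11084 + 38616) = -53*27532 = -1459196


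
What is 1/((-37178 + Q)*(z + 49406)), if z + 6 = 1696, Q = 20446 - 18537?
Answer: -1/1802104824 ≈ -5.5491e-10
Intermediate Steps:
Q = 1909
z = 1690 (z = -6 + 1696 = 1690)
1/((-37178 + Q)*(z + 49406)) = 1/((-37178 + 1909)*(1690 + 49406)) = 1/(-35269*51096) = 1/(-1802104824) = -1/1802104824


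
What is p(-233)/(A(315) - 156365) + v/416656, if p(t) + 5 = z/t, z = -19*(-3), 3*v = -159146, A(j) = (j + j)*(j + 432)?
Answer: -5827025981153/45760756619640 ≈ -0.12734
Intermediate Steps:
A(j) = 2*j*(432 + j) (A(j) = (2*j)*(432 + j) = 2*j*(432 + j))
v = -159146/3 (v = (1/3)*(-159146) = -159146/3 ≈ -53049.)
z = 57
p(t) = -5 + 57/t
p(-233)/(A(315) - 156365) + v/416656 = (-5 + 57/(-233))/(2*315*(432 + 315) - 156365) - 159146/3/416656 = (-5 + 57*(-1/233))/(2*315*747 - 156365) - 159146/3*1/416656 = (-5 - 57/233)/(470610 - 156365) - 79573/624984 = -1222/233/314245 - 79573/624984 = -1222/233*1/314245 - 79573/624984 = -1222/73219085 - 79573/624984 = -5827025981153/45760756619640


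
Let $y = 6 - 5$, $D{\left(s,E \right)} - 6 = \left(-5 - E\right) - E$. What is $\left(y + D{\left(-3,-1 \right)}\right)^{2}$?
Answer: $16$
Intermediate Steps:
$D{\left(s,E \right)} = 1 - 2 E$ ($D{\left(s,E \right)} = 6 - \left(5 + 2 E\right) = 1 - 2 E$)
$y = 1$ ($y = 6 - 5 = 1$)
$\left(y + D{\left(-3,-1 \right)}\right)^{2} = \left(1 + \left(1 - -2\right)\right)^{2} = \left(1 + \left(1 + 2\right)\right)^{2} = \left(1 + 3\right)^{2} = 4^{2} = 16$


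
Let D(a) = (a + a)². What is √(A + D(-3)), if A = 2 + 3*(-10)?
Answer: 2*√2 ≈ 2.8284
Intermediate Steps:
D(a) = 4*a² (D(a) = (2*a)² = 4*a²)
A = -28 (A = 2 - 30 = -28)
√(A + D(-3)) = √(-28 + 4*(-3)²) = √(-28 + 4*9) = √(-28 + 36) = √8 = 2*√2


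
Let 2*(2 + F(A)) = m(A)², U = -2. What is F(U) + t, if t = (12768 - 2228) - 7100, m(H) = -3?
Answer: 6885/2 ≈ 3442.5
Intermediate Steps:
F(A) = 5/2 (F(A) = -2 + (½)*(-3)² = -2 + (½)*9 = -2 + 9/2 = 5/2)
t = 3440 (t = 10540 - 7100 = 3440)
F(U) + t = 5/2 + 3440 = 6885/2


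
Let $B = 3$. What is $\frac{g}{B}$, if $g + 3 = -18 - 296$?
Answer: $- \frac{317}{3} \approx -105.67$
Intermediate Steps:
$g = -317$ ($g = -3 - 314 = -317$)
$\frac{g}{B} = - \frac{317}{3}$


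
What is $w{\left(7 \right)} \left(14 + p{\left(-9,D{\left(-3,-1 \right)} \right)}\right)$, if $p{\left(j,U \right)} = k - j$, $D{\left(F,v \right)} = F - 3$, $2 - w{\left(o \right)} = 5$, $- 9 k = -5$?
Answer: $- \frac{212}{3} \approx -70.667$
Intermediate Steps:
$k = \frac{5}{9}$ ($k = \left(- \frac{1}{9}\right) \left(-5\right) = \frac{5}{9} \approx 0.55556$)
$w{\left(o \right)} = -3$ ($w{\left(o \right)} = 2 - 5 = -3$)
$D{\left(F,v \right)} = -3 + F$ ($D{\left(F,v \right)} = F - 3 = -3 + F$)
$p{\left(j,U \right)} = \frac{5}{9} - j$
$w{\left(7 \right)} \left(14 + p{\left(-9,D{\left(-3,-1 \right)} \right)}\right) = - 3 \left(14 + \left(\frac{5}{9} - -9\right)\right) = - 3 \left(14 + \left(\frac{5}{9} + 9\right)\right) = - 3 \left(14 + \frac{86}{9}\right) = \left(-3\right) \frac{212}{9} = - \frac{212}{3}$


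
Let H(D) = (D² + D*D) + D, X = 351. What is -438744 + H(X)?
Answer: -191991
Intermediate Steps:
H(D) = D + 2*D² (H(D) = (D² + D²) + D = 2*D² + D = D + 2*D²)
-438744 + H(X) = -438744 + 351*(1 + 2*351) = -438744 + 351*(1 + 702) = -438744 + 351*703 = -438744 + 246753 = -191991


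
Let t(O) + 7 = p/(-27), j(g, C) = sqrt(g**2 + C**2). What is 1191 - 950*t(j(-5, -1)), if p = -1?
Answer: 210757/27 ≈ 7805.8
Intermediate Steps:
j(g, C) = sqrt(C**2 + g**2)
t(O) = -188/27 (t(O) = -7 - 1/(-27) = -7 - 1*(-1/27) = -7 + 1/27 = -188/27)
1191 - 950*t(j(-5, -1)) = 1191 - 950*(-188/27) = 1191 + 178600/27 = 210757/27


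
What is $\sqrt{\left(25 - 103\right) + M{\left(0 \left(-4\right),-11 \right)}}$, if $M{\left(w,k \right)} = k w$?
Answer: $i \sqrt{78} \approx 8.8318 i$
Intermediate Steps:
$\sqrt{\left(25 - 103\right) + M{\left(0 \left(-4\right),-11 \right)}} = \sqrt{\left(25 - 103\right) - 11 \cdot 0 \left(-4\right)} = \sqrt{\left(25 - 103\right) - 0} = \sqrt{-78 + 0} = \sqrt{-78} = i \sqrt{78}$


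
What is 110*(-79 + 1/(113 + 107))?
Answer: -17379/2 ≈ -8689.5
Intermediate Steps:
110*(-79 + 1/(113 + 107)) = 110*(-79 + 1/220) = 110*(-17379/220) = -17379/2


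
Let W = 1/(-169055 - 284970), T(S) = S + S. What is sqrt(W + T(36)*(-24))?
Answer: I*sqrt(14248307005361)/90805 ≈ 41.569*I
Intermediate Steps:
T(S) = 2*S
W = -1/454025 (W = 1/(-454025) = -1/454025 ≈ -2.2025e-6)
sqrt(W + T(36)*(-24)) = sqrt(-1/454025 + (2*36)*(-24)) = sqrt(-1/454025 + 72*(-24)) = sqrt(-1/454025 - 1728) = sqrt(-784555201/454025) = I*sqrt(14248307005361)/90805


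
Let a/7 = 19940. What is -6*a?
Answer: -837480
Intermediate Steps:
a = 139580 (a = 7*19940 = 139580)
-6*a = -6*139580 = -837480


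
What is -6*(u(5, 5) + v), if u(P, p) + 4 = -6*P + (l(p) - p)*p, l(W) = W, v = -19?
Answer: 318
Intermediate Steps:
u(P, p) = -4 - 6*P (u(P, p) = -4 + (-6*P + (p - p)*p) = -4 + (-6*P + 0*p) = -4 + (-6*P + 0) = -4 - 6*P)
-6*(u(5, 5) + v) = -6*((-4 - 6*5) - 19) = -6*((-4 - 30) - 19) = -6*(-34 - 19) = -6*(-53) = 318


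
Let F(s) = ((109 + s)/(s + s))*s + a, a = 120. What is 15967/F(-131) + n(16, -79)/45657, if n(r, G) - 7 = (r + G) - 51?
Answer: 728993656/4976613 ≈ 146.48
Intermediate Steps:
n(r, G) = -44 + G + r (n(r, G) = 7 + ((r + G) - 51) = 7 + ((G + r) - 51) = 7 + (-51 + G + r) = -44 + G + r)
F(s) = 349/2 + s/2 (F(s) = ((109 + s)/(s + s))*s + 120 = ((109 + s)/((2*s)))*s + 120 = ((109 + s)*(1/(2*s)))*s + 120 = ((109 + s)/(2*s))*s + 120 = (109/2 + s/2) + 120 = 349/2 + s/2)
15967/F(-131) + n(16, -79)/45657 = 15967/(349/2 + (1/2)*(-131)) + (-44 - 79 + 16)/45657 = 15967/(349/2 - 131/2) - 107*1/45657 = 15967/109 - 107/45657 = 728993656/4976613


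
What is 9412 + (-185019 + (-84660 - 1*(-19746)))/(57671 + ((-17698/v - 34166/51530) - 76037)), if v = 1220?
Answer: 181530975942242/19259360601 ≈ 9425.6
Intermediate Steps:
9412 + (-185019 + (-84660 - 1*(-19746)))/(57671 + ((-17698/v - 34166/51530) - 76037)) = 9412 + (-185019 + (-84660 - 1*(-19746)))/(57671 + ((-17698/1220 - 34166/51530) - 76037)) = 9412 + (-185019 + (-84660 + 19746))/(57671 + ((-17698*1/1220 - 34166*1/51530) - 76037)) = 9412 + (-185019 - 64914)/(57671 + ((-8849/610 - 17083/25765) - 76037)) = 9412 - 249933/(57671 + (-47683023/3143330 - 76037)) = 9412 - 249933/(57671 - 239057066233/3143330) = 9412 - 249933/(-57778081803/3143330) = 9412 - 249933*(-3143330/57778081803) = 9412 + 261873965630/19259360601 = 181530975942242/19259360601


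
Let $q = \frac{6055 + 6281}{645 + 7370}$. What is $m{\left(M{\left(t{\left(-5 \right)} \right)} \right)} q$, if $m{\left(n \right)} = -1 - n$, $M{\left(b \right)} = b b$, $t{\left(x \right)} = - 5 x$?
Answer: $- \frac{7722336}{8015} \approx -963.49$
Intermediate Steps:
$M{\left(b \right)} = b^{2}$
$q = \frac{12336}{8015} \approx 1.5391$
$m{\left(M{\left(t{\left(-5 \right)} \right)} \right)} q = \left(-1 - \left(\left(-5\right) \left(-5\right)\right)^{2}\right) \frac{12336}{8015} = \left(-1 - 25^{2}\right) \frac{12336}{8015} = \left(-1 - 625\right) \frac{12336}{8015} = \left(-626\right) \frac{12336}{8015} = - \frac{7722336}{8015}$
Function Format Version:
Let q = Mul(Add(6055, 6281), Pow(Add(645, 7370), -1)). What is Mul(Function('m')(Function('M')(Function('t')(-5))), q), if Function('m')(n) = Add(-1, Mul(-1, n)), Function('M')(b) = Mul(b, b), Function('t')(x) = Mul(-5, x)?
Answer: Rational(-7722336, 8015) ≈ -963.49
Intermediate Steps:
Function('M')(b) = Pow(b, 2)
q = Rational(12336, 8015) (q = Mul(12336, Pow(8015, -1)) = Mul(12336, Rational(1, 8015)) = Rational(12336, 8015) ≈ 1.5391)
Mul(Function('m')(Function('M')(Function('t')(-5))), q) = Mul(Add(-1, Mul(-1, Pow(Mul(-5, -5), 2))), Rational(12336, 8015)) = Mul(Add(-1, Mul(-1, Pow(25, 2))), Rational(12336, 8015)) = Mul(Add(-1, Mul(-1, 625)), Rational(12336, 8015)) = Mul(Add(-1, -625), Rational(12336, 8015)) = Mul(-626, Rational(12336, 8015)) = Rational(-7722336, 8015)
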